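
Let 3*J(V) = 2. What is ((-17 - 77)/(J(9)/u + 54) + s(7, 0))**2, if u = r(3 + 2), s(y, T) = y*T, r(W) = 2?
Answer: 79524/26569 ≈ 2.9931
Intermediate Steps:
J(V) = 2/3 (J(V) = (1/3)*2 = 2/3)
s(y, T) = T*y
u = 2
((-17 - 77)/(J(9)/u + 54) + s(7, 0))**2 = ((-17 - 77)/((2/3)/2 + 54) + 0*7)**2 = (-94/((2/3)*(1/2) + 54) + 0)**2 = (-94/(1/3 + 54) + 0)**2 = (-94/163/3 + 0)**2 = (-94*3/163 + 0)**2 = (-282/163 + 0)**2 = (-282/163)**2 = 79524/26569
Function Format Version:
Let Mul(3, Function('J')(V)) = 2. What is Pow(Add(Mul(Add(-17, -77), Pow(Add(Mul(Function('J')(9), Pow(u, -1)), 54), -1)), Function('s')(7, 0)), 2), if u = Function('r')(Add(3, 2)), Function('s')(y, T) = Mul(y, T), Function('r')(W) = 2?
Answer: Rational(79524, 26569) ≈ 2.9931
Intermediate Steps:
Function('J')(V) = Rational(2, 3) (Function('J')(V) = Mul(Rational(1, 3), 2) = Rational(2, 3))
Function('s')(y, T) = Mul(T, y)
u = 2
Pow(Add(Mul(Add(-17, -77), Pow(Add(Mul(Function('J')(9), Pow(u, -1)), 54), -1)), Function('s')(7, 0)), 2) = Pow(Add(Mul(Add(-17, -77), Pow(Add(Mul(Rational(2, 3), Pow(2, -1)), 54), -1)), Mul(0, 7)), 2) = Pow(Add(Mul(-94, Pow(Add(Mul(Rational(2, 3), Rational(1, 2)), 54), -1)), 0), 2) = Pow(Add(Mul(-94, Pow(Add(Rational(1, 3), 54), -1)), 0), 2) = Pow(Add(Mul(-94, Pow(Rational(163, 3), -1)), 0), 2) = Pow(Add(Mul(-94, Rational(3, 163)), 0), 2) = Pow(Add(Rational(-282, 163), 0), 2) = Pow(Rational(-282, 163), 2) = Rational(79524, 26569)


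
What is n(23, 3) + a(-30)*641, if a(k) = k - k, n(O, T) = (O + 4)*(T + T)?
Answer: 162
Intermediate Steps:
n(O, T) = 2*T*(4 + O) (n(O, T) = (4 + O)*(2*T) = 2*T*(4 + O))
a(k) = 0
n(23, 3) + a(-30)*641 = 2*3*(4 + 23) + 0*641 = 2*3*27 + 0 = 162 + 0 = 162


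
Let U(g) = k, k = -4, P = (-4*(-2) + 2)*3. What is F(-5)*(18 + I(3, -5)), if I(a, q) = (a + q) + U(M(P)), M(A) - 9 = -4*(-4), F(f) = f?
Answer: -60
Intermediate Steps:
P = 30 (P = (8 + 2)*3 = 10*3 = 30)
M(A) = 25 (M(A) = 9 - 4*(-4) = 9 + 16 = 25)
U(g) = -4
I(a, q) = -4 + a + q (I(a, q) = (a + q) - 4 = -4 + a + q)
F(-5)*(18 + I(3, -5)) = -5*(18 + (-4 + 3 - 5)) = -5*(18 - 6) = -5*12 = -60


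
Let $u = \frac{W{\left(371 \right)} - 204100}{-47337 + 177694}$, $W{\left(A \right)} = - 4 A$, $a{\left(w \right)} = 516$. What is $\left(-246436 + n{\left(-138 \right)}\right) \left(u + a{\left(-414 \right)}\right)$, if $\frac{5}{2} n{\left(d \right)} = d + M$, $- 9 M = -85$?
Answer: $- \frac{247936625302184}{1955355} \approx -1.268 \cdot 10^{8}$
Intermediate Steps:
$M = \frac{85}{9}$ ($M = \left(- \frac{1}{9}\right) \left(-85\right) = \frac{85}{9} \approx 9.4444$)
$n{\left(d \right)} = \frac{34}{9} + \frac{2 d}{5}$ ($n{\left(d \right)} = \frac{2 \left(d + \frac{85}{9}\right)}{5} = \frac{2 \left(\frac{85}{9} + d\right)}{5} = \frac{34}{9} + \frac{2 d}{5}$)
$u = - \frac{205584}{130357}$ ($u = \frac{\left(-4\right) 371 - 204100}{-47337 + 177694} = \frac{-1484 - 204100}{130357} = \left(-205584\right) \frac{1}{130357} = - \frac{205584}{130357} \approx -1.5771$)
$\left(-246436 + n{\left(-138 \right)}\right) \left(u + a{\left(-414 \right)}\right) = \left(-246436 + \left(\frac{34}{9} + \frac{2}{5} \left(-138\right)\right)\right) \left(- \frac{205584}{130357} + 516\right) = \left(-246436 + \left(\frac{34}{9} - \frac{276}{5}\right)\right) \frac{67058628}{130357} = \left(-246436 - \frac{2314}{45}\right) \frac{67058628}{130357} = \left(- \frac{11091934}{45}\right) \frac{67058628}{130357} = - \frac{247936625302184}{1955355}$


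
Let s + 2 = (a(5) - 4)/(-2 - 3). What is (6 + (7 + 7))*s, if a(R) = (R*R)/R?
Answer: -44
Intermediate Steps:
a(R) = R (a(R) = R**2/R = R)
s = -11/5 (s = -2 + (5 - 4)/(-2 - 3) = -2 + 1/(-5) = -2 + 1*(-1/5) = -2 - 1/5 = -11/5 ≈ -2.2000)
(6 + (7 + 7))*s = (6 + (7 + 7))*(-11/5) = (6 + 14)*(-11/5) = 20*(-11/5) = -44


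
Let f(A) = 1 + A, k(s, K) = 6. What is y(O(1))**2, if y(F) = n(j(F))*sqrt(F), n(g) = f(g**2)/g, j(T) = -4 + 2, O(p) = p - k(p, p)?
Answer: -125/4 ≈ -31.250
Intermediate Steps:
O(p) = -6 + p (O(p) = p - 1*6 = p - 6 = -6 + p)
j(T) = -2
n(g) = (1 + g**2)/g
y(F) = -5*sqrt(F)/2 (y(F) = (-2 + 1/(-2))*sqrt(F) = (-2 - 1/2)*sqrt(F) = -5*sqrt(F)/2)
y(O(1))**2 = (-5*sqrt(-6 + 1)/2)**2 = (-5*I*sqrt(5)/2)**2 = -125/4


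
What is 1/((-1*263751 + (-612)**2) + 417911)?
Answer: 1/528704 ≈ 1.8914e-6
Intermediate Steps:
1/((-1*263751 + (-612)**2) + 417911) = 1/((-263751 + 374544) + 417911) = 1/(110793 + 417911) = 1/528704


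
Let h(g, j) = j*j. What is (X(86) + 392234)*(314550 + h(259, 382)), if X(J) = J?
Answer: 180653159680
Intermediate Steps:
h(g, j) = j**2
(X(86) + 392234)*(314550 + h(259, 382)) = (86 + 392234)*(314550 + 382**2) = 392320*(314550 + 145924) = 392320*460474 = 180653159680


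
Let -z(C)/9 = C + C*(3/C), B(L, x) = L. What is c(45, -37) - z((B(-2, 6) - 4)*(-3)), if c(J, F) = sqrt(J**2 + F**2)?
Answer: 189 + sqrt(3394) ≈ 247.26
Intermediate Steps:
c(J, F) = sqrt(F**2 + J**2)
z(C) = -27 - 9*C (z(C) = -9*(C + C*(3/C)) = -9*(C + 3) = -9*(3 + C) = -27 - 9*C)
c(45, -37) - z((B(-2, 6) - 4)*(-3)) = sqrt((-37)**2 + 45**2) - (-27 - 9*(-2 - 4)*(-3)) = sqrt(1369 + 2025) - (-27 - (-54)*(-3)) = sqrt(3394) - (-27 - 9*18) = sqrt(3394) - (-27 - 162) = sqrt(3394) - 1*(-189) = sqrt(3394) + 189 = 189 + sqrt(3394)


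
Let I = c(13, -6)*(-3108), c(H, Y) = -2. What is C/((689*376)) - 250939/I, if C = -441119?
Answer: -39947675/949494 ≈ -42.073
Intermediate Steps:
I = 6216 (I = -2*(-3108) = 6216)
C/((689*376)) - 250939/I = -441119/(689*376) - 250939/6216 = -441119/259064 - 250939*1/6216 = -441119*1/259064 - 250939/6216 = -8323/4888 - 250939/6216 = -39947675/949494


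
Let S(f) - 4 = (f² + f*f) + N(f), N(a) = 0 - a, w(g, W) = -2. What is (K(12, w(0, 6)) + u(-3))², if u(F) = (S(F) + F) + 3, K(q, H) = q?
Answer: 1369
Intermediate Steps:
N(a) = -a
S(f) = 4 - f + 2*f² (S(f) = 4 + ((f² + f*f) - f) = 4 + ((f² + f²) - f) = 4 + (2*f² - f) = 4 + (-f + 2*f²) = 4 - f + 2*f²)
u(F) = 7 + 2*F² (u(F) = ((4 - F + 2*F²) + F) + 3 = (4 + 2*F²) + 3 = 7 + 2*F²)
(K(12, w(0, 6)) + u(-3))² = (12 + (7 + 2*(-3)²))² = (12 + (7 + 2*9))² = (12 + (7 + 18))² = (12 + 25)² = 37² = 1369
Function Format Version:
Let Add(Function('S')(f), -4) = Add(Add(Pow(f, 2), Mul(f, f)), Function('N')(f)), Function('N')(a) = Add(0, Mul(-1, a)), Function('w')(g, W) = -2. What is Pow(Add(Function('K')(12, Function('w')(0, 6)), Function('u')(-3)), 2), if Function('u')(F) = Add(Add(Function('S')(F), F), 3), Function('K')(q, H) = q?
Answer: 1369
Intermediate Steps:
Function('N')(a) = Mul(-1, a)
Function('S')(f) = Add(4, Mul(-1, f), Mul(2, Pow(f, 2))) (Function('S')(f) = Add(4, Add(Add(Pow(f, 2), Mul(f, f)), Mul(-1, f))) = Add(4, Add(Add(Pow(f, 2), Pow(f, 2)), Mul(-1, f))) = Add(4, Add(Mul(2, Pow(f, 2)), Mul(-1, f))) = Add(4, Add(Mul(-1, f), Mul(2, Pow(f, 2)))) = Add(4, Mul(-1, f), Mul(2, Pow(f, 2))))
Function('u')(F) = Add(7, Mul(2, Pow(F, 2))) (Function('u')(F) = Add(Add(Add(4, Mul(-1, F), Mul(2, Pow(F, 2))), F), 3) = Add(Add(4, Mul(2, Pow(F, 2))), 3) = Add(7, Mul(2, Pow(F, 2))))
Pow(Add(Function('K')(12, Function('w')(0, 6)), Function('u')(-3)), 2) = Pow(Add(12, Add(7, Mul(2, Pow(-3, 2)))), 2) = Pow(Add(12, Add(7, Mul(2, 9))), 2) = Pow(Add(12, Add(7, 18)), 2) = Pow(Add(12, 25), 2) = Pow(37, 2) = 1369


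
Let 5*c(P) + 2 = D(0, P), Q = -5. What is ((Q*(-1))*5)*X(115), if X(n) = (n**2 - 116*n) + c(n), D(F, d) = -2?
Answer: -2895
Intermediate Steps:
c(P) = -4/5 (c(P) = -2/5 + (1/5)*(-2) = -2/5 - 2/5 = -4/5)
X(n) = -4/5 + n**2 - 116*n (X(n) = (n**2 - 116*n) - 4/5 = -4/5 + n**2 - 116*n)
((Q*(-1))*5)*X(115) = (-5*(-1)*5)*(-4/5 + 115**2 - 116*115) = (5*5)*(-4/5 + 13225 - 13340) = 25*(-579/5) = -2895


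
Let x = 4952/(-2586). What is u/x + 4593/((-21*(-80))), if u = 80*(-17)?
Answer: 247134889/346640 ≈ 712.94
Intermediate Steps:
u = -1360
x = -2476/1293 (x = 4952*(-1/2586) = -2476/1293 ≈ -1.9149)
u/x + 4593/((-21*(-80))) = -1360/(-2476/1293) + 4593/((-21*(-80))) = -1360*(-1293/2476) + 4593/1680 = 439620/619 + 4593*(1/1680) = 439620/619 + 1531/560 = 247134889/346640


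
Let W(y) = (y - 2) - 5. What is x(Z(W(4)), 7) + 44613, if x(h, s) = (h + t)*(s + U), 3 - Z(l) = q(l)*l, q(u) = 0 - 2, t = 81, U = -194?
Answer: 30027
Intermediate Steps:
W(y) = -7 + y (W(y) = (-2 + y) - 5 = -7 + y)
q(u) = -2
Z(l) = 3 + 2*l (Z(l) = 3 - (-2)*l = 3 + 2*l)
x(h, s) = (-194 + s)*(81 + h) (x(h, s) = (h + 81)*(s - 194) = (81 + h)*(-194 + s) = (-194 + s)*(81 + h))
x(Z(W(4)), 7) + 44613 = (-15714 - 194*(3 + 2*(-7 + 4)) + 81*7 + (3 + 2*(-7 + 4))*7) + 44613 = (-15714 - 194*(3 + 2*(-3)) + 567 + (3 + 2*(-3))*7) + 44613 = (-15714 - 194*(3 - 6) + 567 + (3 - 6)*7) + 44613 = (-15714 - 194*(-3) + 567 - 3*7) + 44613 = (-15714 + 582 + 567 - 21) + 44613 = -14586 + 44613 = 30027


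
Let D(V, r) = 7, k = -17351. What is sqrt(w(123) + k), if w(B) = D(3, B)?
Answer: 8*I*sqrt(271) ≈ 131.7*I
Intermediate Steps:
w(B) = 7
sqrt(w(123) + k) = sqrt(7 - 17351) = sqrt(-17344) = 8*I*sqrt(271)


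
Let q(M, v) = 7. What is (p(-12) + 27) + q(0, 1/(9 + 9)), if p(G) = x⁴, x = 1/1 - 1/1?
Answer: 34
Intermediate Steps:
x = 0 (x = 1*1 - 1*1 = 1 - 1 = 0)
p(G) = 0 (p(G) = 0⁴ = 0)
(p(-12) + 27) + q(0, 1/(9 + 9)) = (0 + 27) + 7 = 27 + 7 = 34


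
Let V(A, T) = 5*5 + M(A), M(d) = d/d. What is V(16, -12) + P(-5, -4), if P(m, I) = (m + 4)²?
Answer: 27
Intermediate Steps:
P(m, I) = (4 + m)²
M(d) = 1
V(A, T) = 26 (V(A, T) = 5*5 + 1 = 25 + 1 = 26)
V(16, -12) + P(-5, -4) = 26 + (4 - 5)² = 26 + (-1)² = 26 + 1 = 27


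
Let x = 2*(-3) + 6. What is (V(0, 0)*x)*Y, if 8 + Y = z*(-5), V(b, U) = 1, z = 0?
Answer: 0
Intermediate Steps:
x = 0 (x = -6 + 6 = 0)
Y = -8 (Y = -8 + 0*(-5) = -8 + 0 = -8)
(V(0, 0)*x)*Y = (1*0)*(-8) = 0*(-8) = 0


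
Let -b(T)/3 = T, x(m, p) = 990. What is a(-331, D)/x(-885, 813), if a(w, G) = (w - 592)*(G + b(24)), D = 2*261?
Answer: -4615/11 ≈ -419.55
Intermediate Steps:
b(T) = -3*T
D = 522
a(w, G) = (-592 + w)*(-72 + G) (a(w, G) = (w - 592)*(G - 3*24) = (-592 + w)*(G - 72) = (-592 + w)*(-72 + G))
a(-331, D)/x(-885, 813) = (42624 - 592*522 - 72*(-331) + 522*(-331))/990 = (42624 - 309024 + 23832 - 172782)*(1/990) = -415350*1/990 = -4615/11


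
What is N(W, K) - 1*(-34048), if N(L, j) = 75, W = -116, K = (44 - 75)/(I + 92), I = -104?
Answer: 34123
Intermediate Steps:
K = 31/12 (K = (44 - 75)/(-104 + 92) = -31/(-12) = -31*(-1/12) = 31/12 ≈ 2.5833)
N(W, K) - 1*(-34048) = 75 - 1*(-34048) = 75 + 34048 = 34123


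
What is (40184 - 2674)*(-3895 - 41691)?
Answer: -1709930860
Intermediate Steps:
(40184 - 2674)*(-3895 - 41691) = 37510*(-45586) = -1709930860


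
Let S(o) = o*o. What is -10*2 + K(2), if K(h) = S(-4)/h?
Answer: -12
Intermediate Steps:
S(o) = o**2
K(h) = 16/h (K(h) = (-4)**2/h = 16/h)
-10*2 + K(2) = -10*2 + 16/2 = -20 + 16*(1/2) = -20 + 8 = -12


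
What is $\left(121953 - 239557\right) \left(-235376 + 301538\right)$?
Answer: $-7780915848$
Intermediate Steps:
$\left(121953 - 239557\right) \left(-235376 + 301538\right) = \left(-117604\right) 66162 = -7780915848$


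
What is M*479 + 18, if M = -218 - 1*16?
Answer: -112068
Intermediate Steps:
M = -234 (M = -218 - 16 = -234)
M*479 + 18 = -234*479 + 18 = -112086 + 18 = -112068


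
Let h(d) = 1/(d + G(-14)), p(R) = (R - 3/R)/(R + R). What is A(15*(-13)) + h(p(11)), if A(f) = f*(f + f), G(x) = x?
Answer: 124341629/1635 ≈ 76050.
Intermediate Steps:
A(f) = 2*f**2 (A(f) = f*(2*f) = 2*f**2)
p(R) = (R - 3/R)/(2*R) (p(R) = (R - 3/R)/((2*R)) = (R - 3/R)*(1/(2*R)) = (R - 3/R)/(2*R))
h(d) = 1/(-14 + d) (h(d) = 1/(d - 14) = 1/(-14 + d))
A(15*(-13)) + h(p(11)) = 2*(15*(-13))**2 + 1/(-14 + (1/2)*(-3 + 11**2)/11**2) = 2*(-195)**2 + 1/(-14 + (1/2)*(1/121)*(-3 + 121)) = 2*38025 + 1/(-14 + (1/2)*(1/121)*118) = 76050 + 1/(-14 + 59/121) = 76050 + 1/(-1635/121) = 76050 - 121/1635 = 124341629/1635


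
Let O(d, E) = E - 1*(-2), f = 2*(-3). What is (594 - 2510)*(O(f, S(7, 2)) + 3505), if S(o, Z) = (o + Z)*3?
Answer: -6771144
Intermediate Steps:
S(o, Z) = 3*Z + 3*o (S(o, Z) = (Z + o)*3 = 3*Z + 3*o)
f = -6
O(d, E) = 2 + E (O(d, E) = E + 2 = 2 + E)
(594 - 2510)*(O(f, S(7, 2)) + 3505) = (594 - 2510)*((2 + (3*2 + 3*7)) + 3505) = -1916*((2 + (6 + 21)) + 3505) = -1916*((2 + 27) + 3505) = -1916*(29 + 3505) = -1916*3534 = -6771144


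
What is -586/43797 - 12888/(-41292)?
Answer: 15007184/50235159 ≈ 0.29874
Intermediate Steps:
-586/43797 - 12888/(-41292) = -586*1/43797 - 12888*(-1/41292) = -586/43797 + 358/1147 = 15007184/50235159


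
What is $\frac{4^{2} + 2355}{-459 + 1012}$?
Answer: $\frac{2371}{553} \approx 4.2875$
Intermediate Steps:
$\frac{4^{2} + 2355}{-459 + 1012} = \frac{16 + 2355}{553} = 2371 \cdot \frac{1}{553} = \frac{2371}{553}$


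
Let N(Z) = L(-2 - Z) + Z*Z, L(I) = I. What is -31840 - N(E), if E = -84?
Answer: -38978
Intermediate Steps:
N(Z) = -2 + Z² - Z (N(Z) = (-2 - Z) + Z*Z = (-2 - Z) + Z² = -2 + Z² - Z)
-31840 - N(E) = -31840 - (-2 + (-84)² - 1*(-84)) = -31840 - (-2 + 7056 + 84) = -31840 - 1*7138 = -31840 - 7138 = -38978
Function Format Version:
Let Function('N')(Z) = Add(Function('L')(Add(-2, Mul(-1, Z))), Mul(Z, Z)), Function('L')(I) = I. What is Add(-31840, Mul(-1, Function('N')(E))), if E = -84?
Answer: -38978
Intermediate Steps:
Function('N')(Z) = Add(-2, Pow(Z, 2), Mul(-1, Z)) (Function('N')(Z) = Add(Add(-2, Mul(-1, Z)), Mul(Z, Z)) = Add(Add(-2, Mul(-1, Z)), Pow(Z, 2)) = Add(-2, Pow(Z, 2), Mul(-1, Z)))
Add(-31840, Mul(-1, Function('N')(E))) = Add(-31840, Mul(-1, Add(-2, Pow(-84, 2), Mul(-1, -84)))) = Add(-31840, Mul(-1, Add(-2, 7056, 84))) = Add(-31840, Mul(-1, 7138)) = Add(-31840, -7138) = -38978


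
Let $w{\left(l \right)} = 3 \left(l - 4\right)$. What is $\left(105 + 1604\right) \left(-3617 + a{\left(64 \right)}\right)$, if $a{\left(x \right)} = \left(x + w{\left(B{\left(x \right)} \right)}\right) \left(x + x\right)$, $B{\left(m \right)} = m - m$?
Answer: $5193651$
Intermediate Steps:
$B{\left(m \right)} = 0$
$w{\left(l \right)} = -12 + 3 l$ ($w{\left(l \right)} = 3 \left(-4 + l\right) = -12 + 3 l$)
$a{\left(x \right)} = 2 x \left(-12 + x\right)$ ($a{\left(x \right)} = \left(x + \left(-12 + 3 \cdot 0\right)\right) \left(x + x\right) = \left(x + \left(-12 + 0\right)\right) 2 x = \left(x - 12\right) 2 x = \left(-12 + x\right) 2 x = 2 x \left(-12 + x\right)$)
$\left(105 + 1604\right) \left(-3617 + a{\left(64 \right)}\right) = \left(105 + 1604\right) \left(-3617 + 2 \cdot 64 \left(-12 + 64\right)\right) = 1709 \left(-3617 + 2 \cdot 64 \cdot 52\right) = 1709 \left(-3617 + 6656\right) = 1709 \cdot 3039 = 5193651$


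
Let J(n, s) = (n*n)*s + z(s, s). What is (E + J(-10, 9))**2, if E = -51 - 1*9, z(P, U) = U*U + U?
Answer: 864900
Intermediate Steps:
z(P, U) = U + U**2 (z(P, U) = U**2 + U = U + U**2)
E = -60 (E = -51 - 9 = -60)
J(n, s) = s*n**2 + s*(1 + s) (J(n, s) = (n*n)*s + s*(1 + s) = n**2*s + s*(1 + s) = s*n**2 + s*(1 + s))
(E + J(-10, 9))**2 = (-60 + 9*(1 + 9 + (-10)**2))**2 = (-60 + 9*(1 + 9 + 100))**2 = (-60 + 9*110)**2 = (-60 + 990)**2 = 930**2 = 864900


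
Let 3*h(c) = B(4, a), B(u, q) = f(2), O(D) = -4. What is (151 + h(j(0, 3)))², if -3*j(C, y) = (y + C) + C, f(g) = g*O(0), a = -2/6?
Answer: 198025/9 ≈ 22003.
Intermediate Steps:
a = -⅓ (a = -2*⅙ = -⅓ ≈ -0.33333)
f(g) = -4*g (f(g) = g*(-4) = -4*g)
j(C, y) = -2*C/3 - y/3 (j(C, y) = -((y + C) + C)/3 = -((C + y) + C)/3 = -(y + 2*C)/3 = -2*C/3 - y/3)
B(u, q) = -8 (B(u, q) = -4*2 = -8)
h(c) = -8/3 (h(c) = (⅓)*(-8) = -8/3)
(151 + h(j(0, 3)))² = (151 - 8/3)² = (445/3)² = 198025/9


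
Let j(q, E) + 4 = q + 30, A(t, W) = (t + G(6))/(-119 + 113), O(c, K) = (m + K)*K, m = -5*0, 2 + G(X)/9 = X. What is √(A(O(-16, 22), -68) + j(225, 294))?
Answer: √1479/3 ≈ 12.819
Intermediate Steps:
G(X) = -18 + 9*X
m = 0
O(c, K) = K² (O(c, K) = (0 + K)*K = K*K = K²)
A(t, W) = -6 - t/6 (A(t, W) = (t + (-18 + 9*6))/(-119 + 113) = (t + (-18 + 54))/(-6) = (t + 36)*(-⅙) = (36 + t)*(-⅙) = -6 - t/6)
j(q, E) = 26 + q (j(q, E) = -4 + (q + 30) = -4 + (30 + q) = 26 + q)
√(A(O(-16, 22), -68) + j(225, 294)) = √((-6 - ⅙*22²) + (26 + 225)) = √((-6 - ⅙*484) + 251) = √((-6 - 242/3) + 251) = √(-260/3 + 251) = √(493/3) = √1479/3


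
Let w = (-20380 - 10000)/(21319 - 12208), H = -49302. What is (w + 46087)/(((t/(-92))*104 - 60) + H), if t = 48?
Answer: -9656970371/10355325714 ≈ -0.93256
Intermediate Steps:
w = -30380/9111 ≈ -3.3344
(w + 46087)/(((t/(-92))*104 - 60) + H) = (-30380/9111 + 46087)/(((48/(-92))*104 - 60) - 49302) = 419868277/(9111*(((48*(-1/92))*104 - 60) - 49302)) = 419868277/(9111*((-12/23*104 - 60) - 49302)) = 419868277/(9111*((-1248/23 - 60) - 49302)) = 419868277/(9111*(-2628/23 - 49302)) = 419868277/(9111*(-1136574/23)) = (419868277/9111)*(-23/1136574) = -9656970371/10355325714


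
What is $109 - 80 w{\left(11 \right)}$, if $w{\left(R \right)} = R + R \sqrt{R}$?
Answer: $-771 - 880 \sqrt{11} \approx -3689.6$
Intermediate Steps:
$w{\left(R \right)} = R + R^{\frac{3}{2}}$
$109 - 80 w{\left(11 \right)} = 109 - 80 \left(11 + 11^{\frac{3}{2}}\right) = 109 - 80 \left(11 + 11 \sqrt{11}\right) = 109 - \left(880 + 880 \sqrt{11}\right) = -771 - 880 \sqrt{11}$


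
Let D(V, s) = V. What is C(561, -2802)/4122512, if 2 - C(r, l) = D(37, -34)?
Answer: -35/4122512 ≈ -8.4900e-6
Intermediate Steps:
C(r, l) = -35 (C(r, l) = 2 - 1*37 = 2 - 37 = -35)
C(561, -2802)/4122512 = -35/4122512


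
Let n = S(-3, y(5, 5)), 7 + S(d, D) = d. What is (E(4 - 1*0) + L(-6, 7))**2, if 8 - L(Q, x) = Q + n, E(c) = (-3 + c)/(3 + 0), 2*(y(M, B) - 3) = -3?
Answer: 5329/9 ≈ 592.11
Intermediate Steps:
y(M, B) = 3/2 (y(M, B) = 3 + (1/2)*(-3) = 3 - 3/2 = 3/2)
S(d, D) = -7 + d
E(c) = -1 + c/3 (E(c) = (-3 + c)/3 = (-3 + c)*(1/3) = -1 + c/3)
n = -10 (n = -7 - 3 = -10)
L(Q, x) = 18 - Q (L(Q, x) = 8 - (Q - 10) = 8 - (-10 + Q) = 8 + (10 - Q) = 18 - Q)
(E(4 - 1*0) + L(-6, 7))**2 = ((-1 + (4 - 1*0)/3) + (18 - 1*(-6)))**2 = ((-1 + (4 + 0)/3) + (18 + 6))**2 = ((-1 + (1/3)*4) + 24)**2 = ((-1 + 4/3) + 24)**2 = (1/3 + 24)**2 = (73/3)**2 = 5329/9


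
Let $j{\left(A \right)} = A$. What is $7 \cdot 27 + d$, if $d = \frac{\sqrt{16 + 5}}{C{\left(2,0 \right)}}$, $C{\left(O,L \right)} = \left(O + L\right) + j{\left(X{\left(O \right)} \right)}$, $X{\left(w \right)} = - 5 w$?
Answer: $189 - \frac{\sqrt{21}}{8} \approx 188.43$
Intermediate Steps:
$C{\left(O,L \right)} = L - 4 O$ ($C{\left(O,L \right)} = \left(O + L\right) - 5 O = \left(L + O\right) - 5 O = L - 4 O$)
$d = - \frac{\sqrt{21}}{8}$ ($d = \frac{\sqrt{16 + 5}}{0 - 8} = \frac{\sqrt{21}}{0 - 8} = \frac{\sqrt{21}}{-8} = \sqrt{21} \left(- \frac{1}{8}\right) = - \frac{\sqrt{21}}{8} \approx -0.57282$)
$7 \cdot 27 + d = 7 \cdot 27 - \frac{\sqrt{21}}{8} = 189 - \frac{\sqrt{21}}{8}$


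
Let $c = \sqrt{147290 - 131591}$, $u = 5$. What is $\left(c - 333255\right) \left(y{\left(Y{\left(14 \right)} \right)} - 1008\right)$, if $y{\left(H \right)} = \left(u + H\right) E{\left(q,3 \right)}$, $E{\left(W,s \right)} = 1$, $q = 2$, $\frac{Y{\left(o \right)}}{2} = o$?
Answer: $324923625 - 975 \sqrt{15699} \approx 3.248 \cdot 10^{8}$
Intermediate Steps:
$Y{\left(o \right)} = 2 o$
$c = \sqrt{15699} \approx 125.3$
$y{\left(H \right)} = 5 + H$ ($y{\left(H \right)} = \left(5 + H\right) 1 = 5 + H$)
$\left(c - 333255\right) \left(y{\left(Y{\left(14 \right)} \right)} - 1008\right) = \left(\sqrt{15699} - 333255\right) \left(\left(5 + 2 \cdot 14\right) - 1008\right) = \left(-333255 + \sqrt{15699}\right) \left(\left(5 + 28\right) - 1008\right) = \left(-333255 + \sqrt{15699}\right) \left(33 - 1008\right) = \left(-333255 + \sqrt{15699}\right) \left(-975\right) = 324923625 - 975 \sqrt{15699}$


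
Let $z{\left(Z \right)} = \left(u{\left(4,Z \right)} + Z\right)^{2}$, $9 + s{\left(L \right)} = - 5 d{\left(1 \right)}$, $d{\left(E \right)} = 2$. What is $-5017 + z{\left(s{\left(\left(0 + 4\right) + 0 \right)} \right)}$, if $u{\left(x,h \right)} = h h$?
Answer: $111947$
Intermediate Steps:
$u{\left(x,h \right)} = h^{2}$
$s{\left(L \right)} = -19$ ($s{\left(L \right)} = -9 - 10 = -19$)
$z{\left(Z \right)} = \left(Z + Z^{2}\right)^{2}$ ($z{\left(Z \right)} = \left(Z^{2} + Z\right)^{2} = \left(Z + Z^{2}\right)^{2}$)
$-5017 + z{\left(s{\left(\left(0 + 4\right) + 0 \right)} \right)} = -5017 + \left(-19\right)^{2} \left(1 - 19\right)^{2} = -5017 + 361 \left(-18\right)^{2} = -5017 + 361 \cdot 324 = -5017 + 116964 = 111947$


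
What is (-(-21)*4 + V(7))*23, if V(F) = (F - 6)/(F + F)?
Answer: 27071/14 ≈ 1933.6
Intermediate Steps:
V(F) = (-6 + F)/(2*F) (V(F) = (-6 + F)/((2*F)) = (-6 + F)*(1/(2*F)) = (-6 + F)/(2*F))
(-(-21)*4 + V(7))*23 = (-(-21)*4 + (½)*(-6 + 7)/7)*23 = (-1*(-84) + (½)*(⅐)*1)*23 = (84 + 1/14)*23 = (1177/14)*23 = 27071/14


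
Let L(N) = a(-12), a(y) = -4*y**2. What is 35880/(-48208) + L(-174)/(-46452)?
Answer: -742269/1014202 ≈ -0.73187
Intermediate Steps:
L(N) = -576 (L(N) = -4*(-12)**2 = -4*144 = -576)
35880/(-48208) + L(-174)/(-46452) = 35880/(-48208) - 576/(-46452) = 35880*(-1/48208) - 576*(-1/46452) = -195/262 + 48/3871 = -742269/1014202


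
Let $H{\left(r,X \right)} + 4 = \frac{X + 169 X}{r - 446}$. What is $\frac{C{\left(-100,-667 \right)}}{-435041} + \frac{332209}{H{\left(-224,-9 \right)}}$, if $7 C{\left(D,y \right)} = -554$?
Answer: $- \frac{67782007118151}{350208005} \approx -1.9355 \cdot 10^{5}$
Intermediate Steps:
$C{\left(D,y \right)} = - \frac{554}{7}$ ($C{\left(D,y \right)} = \frac{1}{7} \left(-554\right) = - \frac{554}{7}$)
$H{\left(r,X \right)} = -4 + \frac{170 X}{-446 + r}$ ($H{\left(r,X \right)} = -4 + \frac{X + 169 X}{r - 446} = -4 + \frac{170 X}{-446 + r}$)
$\frac{C{\left(-100,-667 \right)}}{-435041} + \frac{332209}{H{\left(-224,-9 \right)}} = - \frac{554}{7 \left(-435041\right)} + \frac{332209}{2 \frac{1}{-446 - 224} \left(892 - -448 + 85 \left(-9\right)\right)} = \left(- \frac{554}{7}\right) \left(- \frac{1}{435041}\right) + \frac{332209}{2 \frac{1}{-670} \left(892 + 448 - 765\right)} = \frac{554}{3045287} + \frac{332209}{2 \left(- \frac{1}{670}\right) 575} = \frac{554}{3045287} + \frac{332209}{- \frac{115}{67}} = \frac{554}{3045287} + 332209 \left(- \frac{67}{115}\right) = \frac{554}{3045287} - \frac{22258003}{115} = - \frac{67782007118151}{350208005}$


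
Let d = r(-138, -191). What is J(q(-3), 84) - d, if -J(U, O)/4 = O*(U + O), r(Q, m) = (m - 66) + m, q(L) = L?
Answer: -26768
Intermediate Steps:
r(Q, m) = -66 + 2*m (r(Q, m) = (-66 + m) + m = -66 + 2*m)
J(U, O) = -4*O*(O + U) (J(U, O) = -4*O*(U + O) = -4*O*(O + U))
d = -448 (d = -66 + 2*(-191) = -66 - 382 = -448)
J(q(-3), 84) - d = -4*84*(84 - 3) - 1*(-448) = -4*84*81 + 448 = -27216 + 448 = -26768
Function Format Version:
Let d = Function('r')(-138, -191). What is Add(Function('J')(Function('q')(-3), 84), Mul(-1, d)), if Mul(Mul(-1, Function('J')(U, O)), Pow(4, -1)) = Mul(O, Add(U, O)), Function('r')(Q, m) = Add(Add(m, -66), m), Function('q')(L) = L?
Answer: -26768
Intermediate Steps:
Function('r')(Q, m) = Add(-66, Mul(2, m)) (Function('r')(Q, m) = Add(Add(-66, m), m) = Add(-66, Mul(2, m)))
Function('J')(U, O) = Mul(-4, O, Add(O, U)) (Function('J')(U, O) = Mul(-4, Mul(O, Add(U, O))) = Mul(-4, Mul(O, Add(O, U))) = Mul(-4, O, Add(O, U)))
d = -448 (d = Add(-66, Mul(2, -191)) = Add(-66, -382) = -448)
Add(Function('J')(Function('q')(-3), 84), Mul(-1, d)) = Add(Mul(-4, 84, Add(84, -3)), Mul(-1, -448)) = Add(Mul(-4, 84, 81), 448) = Add(-27216, 448) = -26768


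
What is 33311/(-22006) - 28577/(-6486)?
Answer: 103202579/35682729 ≈ 2.8922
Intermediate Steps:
33311/(-22006) - 28577/(-6486) = 33311*(-1/22006) - 28577*(-1/6486) = -33311/22006 + 28577/6486 = 103202579/35682729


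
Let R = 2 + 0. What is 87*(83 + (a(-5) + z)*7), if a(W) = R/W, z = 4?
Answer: 47067/5 ≈ 9413.4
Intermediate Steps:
R = 2
a(W) = 2/W
87*(83 + (a(-5) + z)*7) = 87*(83 + (2/(-5) + 4)*7) = 87*(83 + (2*(-⅕) + 4)*7) = 87*(83 + (-⅖ + 4)*7) = 87*(83 + (18/5)*7) = 87*(83 + 126/5) = 87*(541/5) = 47067/5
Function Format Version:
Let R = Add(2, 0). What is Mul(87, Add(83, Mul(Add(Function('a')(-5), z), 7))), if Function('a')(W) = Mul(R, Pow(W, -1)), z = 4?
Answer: Rational(47067, 5) ≈ 9413.4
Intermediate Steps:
R = 2
Function('a')(W) = Mul(2, Pow(W, -1))
Mul(87, Add(83, Mul(Add(Function('a')(-5), z), 7))) = Mul(87, Add(83, Mul(Add(Mul(2, Pow(-5, -1)), 4), 7))) = Mul(87, Add(83, Mul(Add(Mul(2, Rational(-1, 5)), 4), 7))) = Mul(87, Add(83, Mul(Add(Rational(-2, 5), 4), 7))) = Mul(87, Add(83, Mul(Rational(18, 5), 7))) = Mul(87, Add(83, Rational(126, 5))) = Mul(87, Rational(541, 5)) = Rational(47067, 5)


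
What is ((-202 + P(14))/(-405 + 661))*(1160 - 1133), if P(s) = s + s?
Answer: -2349/128 ≈ -18.352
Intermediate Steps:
P(s) = 2*s
((-202 + P(14))/(-405 + 661))*(1160 - 1133) = ((-202 + 2*14)/(-405 + 661))*(1160 - 1133) = ((-202 + 28)/256)*27 = -174*1/256*27 = -87/128*27 = -2349/128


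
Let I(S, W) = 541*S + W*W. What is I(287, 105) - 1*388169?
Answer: -221877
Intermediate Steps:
I(S, W) = W² + 541*S (I(S, W) = 541*S + W² = W² + 541*S)
I(287, 105) - 1*388169 = (105² + 541*287) - 1*388169 = (11025 + 155267) - 388169 = 166292 - 388169 = -221877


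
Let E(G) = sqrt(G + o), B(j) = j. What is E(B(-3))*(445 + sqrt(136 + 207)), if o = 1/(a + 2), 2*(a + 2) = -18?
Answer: 2*I*(49 + 445*sqrt(7))/3 ≈ 817.57*I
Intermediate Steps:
a = -11 (a = -2 + (1/2)*(-18) = -2 - 9 = -11)
o = -1/9 (o = 1/(-11 + 2) = 1/(-9) = -1/9 ≈ -0.11111)
E(G) = sqrt(-1/9 + G) (E(G) = sqrt(G - 1/9) = sqrt(-1/9 + G))
E(B(-3))*(445 + sqrt(136 + 207)) = (sqrt(-1 + 9*(-3))/3)*(445 + sqrt(136 + 207)) = (sqrt(-1 - 27)/3)*(445 + sqrt(343)) = (sqrt(-28)/3)*(445 + 7*sqrt(7)) = ((2*I*sqrt(7))/3)*(445 + 7*sqrt(7)) = (2*I*sqrt(7)/3)*(445 + 7*sqrt(7)) = 2*I*sqrt(7)*(445 + 7*sqrt(7))/3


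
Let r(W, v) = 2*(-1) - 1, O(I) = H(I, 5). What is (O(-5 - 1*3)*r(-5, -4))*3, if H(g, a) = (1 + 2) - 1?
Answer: -18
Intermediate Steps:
H(g, a) = 2 (H(g, a) = 3 - 1 = 2)
O(I) = 2
r(W, v) = -3 (r(W, v) = -2 - 1 = -3)
(O(-5 - 1*3)*r(-5, -4))*3 = (2*(-3))*3 = -6*3 = -18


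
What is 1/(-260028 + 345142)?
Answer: 1/85114 ≈ 1.1749e-5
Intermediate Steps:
1/(-260028 + 345142) = 1/85114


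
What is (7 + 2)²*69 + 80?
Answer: 5669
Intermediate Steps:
(7 + 2)²*69 + 80 = 9²*69 + 80 = 81*69 + 80 = 5589 + 80 = 5669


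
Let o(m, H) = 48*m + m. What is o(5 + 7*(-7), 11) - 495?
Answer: -2651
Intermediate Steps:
o(m, H) = 49*m
o(5 + 7*(-7), 11) - 495 = 49*(5 + 7*(-7)) - 495 = 49*(5 - 49) - 495 = 49*(-44) - 495 = -2156 - 495 = -2651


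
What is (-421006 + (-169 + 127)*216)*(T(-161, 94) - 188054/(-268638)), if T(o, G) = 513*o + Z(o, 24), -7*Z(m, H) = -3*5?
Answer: 33397273225163210/940233 ≈ 3.5520e+10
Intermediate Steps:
Z(m, H) = 15/7 (Z(m, H) = -(-3)*5/7 = -⅐*(-15) = 15/7)
T(o, G) = 15/7 + 513*o (T(o, G) = 513*o + 15/7 = 15/7 + 513*o)
(-421006 + (-169 + 127)*216)*(T(-161, 94) - 188054/(-268638)) = (-421006 + (-169 + 127)*216)*((15/7 + 513*(-161)) - 188054/(-268638)) = (-421006 - 42*216)*((15/7 - 82593) - 188054*(-1/268638)) = (-421006 - 9072)*(-578136/7 + 94027/134319) = -430078*(-77653991195/940233) = 33397273225163210/940233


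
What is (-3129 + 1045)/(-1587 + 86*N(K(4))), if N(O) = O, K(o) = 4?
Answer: 2084/1243 ≈ 1.6766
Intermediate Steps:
(-3129 + 1045)/(-1587 + 86*N(K(4))) = (-3129 + 1045)/(-1587 + 86*4) = -2084/(-1587 + 344) = -2084/(-1243) = -2084*(-1/1243) = 2084/1243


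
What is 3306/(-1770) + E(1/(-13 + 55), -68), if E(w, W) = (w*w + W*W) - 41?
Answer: 2383929871/520380 ≈ 4581.1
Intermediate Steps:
E(w, W) = -41 + W² + w² (E(w, W) = (w² + W²) - 41 = (W² + w²) - 41 = -41 + W² + w²)
3306/(-1770) + E(1/(-13 + 55), -68) = 3306/(-1770) + (-41 + (-68)² + (1/(-13 + 55))²) = 3306*(-1/1770) + (-41 + 4624 + (1/42)²) = -551/295 + (-41 + 4624 + (1/42)²) = -551/295 + (-41 + 4624 + 1/1764) = -551/295 + 8084413/1764 = 2383929871/520380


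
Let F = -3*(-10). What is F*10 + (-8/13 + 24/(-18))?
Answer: 11624/39 ≈ 298.05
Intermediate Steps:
F = 30
F*10 + (-8/13 + 24/(-18)) = 30*10 + (-8/13 + 24/(-18)) = 300 + (-8*1/13 + 24*(-1/18)) = 300 + (-8/13 - 4/3) = 300 - 76/39 = 11624/39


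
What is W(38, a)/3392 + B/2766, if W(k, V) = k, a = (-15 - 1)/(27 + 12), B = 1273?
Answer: 1105781/2345568 ≈ 0.47143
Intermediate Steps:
a = -16/39 ≈ -0.41026
W(38, a)/3392 + B/2766 = 38/3392 + 1273/2766 = 38*(1/3392) + 1273*(1/2766) = 19/1696 + 1273/2766 = 1105781/2345568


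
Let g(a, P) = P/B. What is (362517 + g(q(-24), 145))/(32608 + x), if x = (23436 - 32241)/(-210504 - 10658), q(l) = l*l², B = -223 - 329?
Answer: 2011661796169/180947087916 ≈ 11.117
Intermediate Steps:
B = -552
q(l) = l³
g(a, P) = -P/552 (g(a, P) = P/(-552) = P*(-1/552) = -P/552)
x = 8805/221162 (x = -8805/(-221162) = -8805*(-1/221162) = 8805/221162 ≈ 0.039812)
(362517 + g(q(-24), 145))/(32608 + x) = (362517 - 1/552*145)/(32608 + 8805/221162) = (362517 - 145/552)/(7211659301/221162) = (200109239/552)*(221162/7211659301) = 2011661796169/180947087916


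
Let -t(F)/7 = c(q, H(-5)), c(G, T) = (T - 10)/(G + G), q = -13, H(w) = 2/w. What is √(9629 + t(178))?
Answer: √240655/5 ≈ 98.113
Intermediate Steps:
c(G, T) = (-10 + T)/(2*G) (c(G, T) = (-10 + T)/((2*G)) = (-10 + T)*(1/(2*G)) = (-10 + T)/(2*G))
t(F) = -14/5 (t(F) = -7*(-10 + 2/(-5))/(2*(-13)) = -7*(-1)*(-10 + 2*(-⅕))/(2*13) = -7*(-1)*(-10 - ⅖)/(2*13) = -7*(-1)*(-52)/(2*13*5) = -7*⅖ = -14/5)
√(9629 + t(178)) = √(9629 - 14/5) = √(48131/5) = √240655/5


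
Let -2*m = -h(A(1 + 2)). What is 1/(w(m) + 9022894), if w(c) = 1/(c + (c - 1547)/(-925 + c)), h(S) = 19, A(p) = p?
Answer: 40939/369388261128 ≈ 1.1083e-7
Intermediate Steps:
m = 19/2 (m = -(-1)*19/2 = -½*(-19) = 19/2 ≈ 9.5000)
w(c) = 1/(c + (-1547 + c)/(-925 + c))
1/(w(m) + 9022894) = 1/((925 - 1*19/2)/(1547 - (19/2)² + 924*(19/2)) + 9022894) = 1/((925 - 19/2)/(1547 - 1*361/4 + 8778) + 9022894) = 1/((1831/2)/(1547 - 361/4 + 8778) + 9022894) = 1/((1831/2)/(40939/4) + 9022894) = 1/((4/40939)*(1831/2) + 9022894) = 1/(3662/40939 + 9022894) = 1/(369388261128/40939) = 40939/369388261128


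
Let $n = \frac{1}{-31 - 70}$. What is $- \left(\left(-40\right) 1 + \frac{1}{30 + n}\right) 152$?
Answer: $\frac{18400968}{3029} \approx 6074.9$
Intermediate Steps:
$n = - \frac{1}{101}$ ($n = \frac{1}{-101} = - \frac{1}{101} \approx -0.009901$)
$- \left(\left(-40\right) 1 + \frac{1}{30 + n}\right) 152 = - \left(\left(-40\right) 1 + \frac{1}{30 - \frac{1}{101}}\right) 152 = - \left(-40 + \frac{1}{\frac{3029}{101}}\right) 152 = - \left(-40 + \frac{101}{3029}\right) 152 = - \frac{\left(-121059\right) 152}{3029} = \left(-1\right) \left(- \frac{18400968}{3029}\right) = \frac{18400968}{3029}$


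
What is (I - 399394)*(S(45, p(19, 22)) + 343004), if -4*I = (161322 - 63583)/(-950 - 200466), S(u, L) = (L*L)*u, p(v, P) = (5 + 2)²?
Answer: -145137315800750973/805664 ≈ -1.8015e+11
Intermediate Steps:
p(v, P) = 49 (p(v, P) = 7² = 49)
S(u, L) = u*L² (S(u, L) = L²*u = u*L²)
I = 97739/805664 (I = -(161322 - 63583)/(4*(-950 - 200466)) = -97739/(4*(-201416)) = -97739*(-1)/(4*201416) = -¼*(-97739/201416) = 97739/805664 ≈ 0.12131)
(I - 399394)*(S(45, p(19, 22)) + 343004) = (97739/805664 - 399394)*(45*49² + 343004) = -321777269877*(45*2401 + 343004)/805664 = -321777269877*(108045 + 343004)/805664 = -321777269877/805664*451049 = -145137315800750973/805664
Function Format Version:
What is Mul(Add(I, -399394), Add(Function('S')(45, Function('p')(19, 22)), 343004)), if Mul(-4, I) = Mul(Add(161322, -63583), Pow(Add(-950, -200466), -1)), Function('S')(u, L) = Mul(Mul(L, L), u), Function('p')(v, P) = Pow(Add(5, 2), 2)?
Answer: Rational(-145137315800750973, 805664) ≈ -1.8015e+11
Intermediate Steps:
Function('p')(v, P) = 49 (Function('p')(v, P) = Pow(7, 2) = 49)
Function('S')(u, L) = Mul(u, Pow(L, 2)) (Function('S')(u, L) = Mul(Pow(L, 2), u) = Mul(u, Pow(L, 2)))
I = Rational(97739, 805664) (I = Mul(Rational(-1, 4), Mul(Add(161322, -63583), Pow(Add(-950, -200466), -1))) = Mul(Rational(-1, 4), Mul(97739, Pow(-201416, -1))) = Mul(Rational(-1, 4), Mul(97739, Rational(-1, 201416))) = Mul(Rational(-1, 4), Rational(-97739, 201416)) = Rational(97739, 805664) ≈ 0.12131)
Mul(Add(I, -399394), Add(Function('S')(45, Function('p')(19, 22)), 343004)) = Mul(Add(Rational(97739, 805664), -399394), Add(Mul(45, Pow(49, 2)), 343004)) = Mul(Rational(-321777269877, 805664), Add(Mul(45, 2401), 343004)) = Mul(Rational(-321777269877, 805664), Add(108045, 343004)) = Mul(Rational(-321777269877, 805664), 451049) = Rational(-145137315800750973, 805664)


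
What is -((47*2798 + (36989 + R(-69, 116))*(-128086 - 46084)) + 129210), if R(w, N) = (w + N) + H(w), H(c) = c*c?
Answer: 7279522774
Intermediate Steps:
H(c) = c²
R(w, N) = N + w + w² (R(w, N) = (w + N) + w² = (N + w) + w² = N + w + w²)
-((47*2798 + (36989 + R(-69, 116))*(-128086 - 46084)) + 129210) = -((47*2798 + (36989 + (116 - 69 + (-69)²))*(-128086 - 46084)) + 129210) = -((131506 + (36989 + (116 - 69 + 4761))*(-174170)) + 129210) = -((131506 + (36989 + 4808)*(-174170)) + 129210) = -((131506 + 41797*(-174170)) + 129210) = -((131506 - 7279783490) + 129210) = -(-7279651984 + 129210) = -1*(-7279522774) = 7279522774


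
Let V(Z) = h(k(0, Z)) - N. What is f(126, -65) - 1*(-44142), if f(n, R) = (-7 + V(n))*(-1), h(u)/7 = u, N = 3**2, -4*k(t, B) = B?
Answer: 88757/2 ≈ 44379.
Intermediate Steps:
k(t, B) = -B/4
N = 9
h(u) = 7*u
V(Z) = -9 - 7*Z/4 (V(Z) = 7*(-Z/4) - 1*9 = -7*Z/4 - 9 = -9 - 7*Z/4)
f(n, R) = 16 + 7*n/4 (f(n, R) = (-7 + (-9 - 7*n/4))*(-1) = (-16 - 7*n/4)*(-1) = 16 + 7*n/4)
f(126, -65) - 1*(-44142) = (16 + (7/4)*126) - 1*(-44142) = (16 + 441/2) + 44142 = 473/2 + 44142 = 88757/2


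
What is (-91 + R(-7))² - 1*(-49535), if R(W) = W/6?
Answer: 2089069/36 ≈ 58030.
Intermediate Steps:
R(W) = W/6 (R(W) = W*(⅙) = W/6)
(-91 + R(-7))² - 1*(-49535) = (-91 + (⅙)*(-7))² - 1*(-49535) = (-91 - 7/6)² + 49535 = (-553/6)² + 49535 = 305809/36 + 49535 = 2089069/36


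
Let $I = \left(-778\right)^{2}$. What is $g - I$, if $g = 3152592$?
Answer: $2547308$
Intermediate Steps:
$I = 605284$
$g - I = 3152592 - 605284 = 2547308$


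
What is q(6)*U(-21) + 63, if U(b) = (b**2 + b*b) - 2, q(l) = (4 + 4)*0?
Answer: 63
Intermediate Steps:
q(l) = 0 (q(l) = 8*0 = 0)
U(b) = -2 + 2*b**2 (U(b) = (b**2 + b**2) - 2 = 2*b**2 - 2 = -2 + 2*b**2)
q(6)*U(-21) + 63 = 0*(-2 + 2*(-21)**2) + 63 = 0*(-2 + 2*441) + 63 = 0*(-2 + 882) + 63 = 0*880 + 63 = 0 + 63 = 63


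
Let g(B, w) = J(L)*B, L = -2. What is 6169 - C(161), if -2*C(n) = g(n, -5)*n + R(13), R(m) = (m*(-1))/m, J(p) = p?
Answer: -39505/2 ≈ -19753.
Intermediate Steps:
g(B, w) = -2*B
R(m) = -1 (R(m) = (-m)/m = -1)
C(n) = ½ + n² (C(n) = -((-2*n)*n - 1)/2 = -(-2*n² - 1)/2 = -(-1 - 2*n²)/2 = ½ + n²)
6169 - C(161) = 6169 - (½ + 161²) = 6169 - (½ + 25921) = 6169 - 1*51843/2 = 6169 - 51843/2 = -39505/2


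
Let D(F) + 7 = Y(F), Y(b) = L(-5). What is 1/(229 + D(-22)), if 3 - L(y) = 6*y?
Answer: 1/255 ≈ 0.0039216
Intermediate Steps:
L(y) = 3 - 6*y
Y(b) = 33 (Y(b) = 3 - 6*(-5) = 3 + 30 = 33)
D(F) = 26 (D(F) = -7 + 33 = 26)
1/(229 + D(-22)) = 1/(229 + 26) = 1/255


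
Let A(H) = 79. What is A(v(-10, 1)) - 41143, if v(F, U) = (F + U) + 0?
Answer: -41064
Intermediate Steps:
v(F, U) = F + U
A(v(-10, 1)) - 41143 = 79 - 41143 = -41064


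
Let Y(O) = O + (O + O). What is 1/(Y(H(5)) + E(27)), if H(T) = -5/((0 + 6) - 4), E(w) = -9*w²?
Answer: -2/13137 ≈ -0.00015224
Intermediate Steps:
H(T) = -5/2 (H(T) = -5/(6 - 4) = -5/2)
Y(O) = 3*O (Y(O) = O + 2*O = 3*O)
1/(Y(H(5)) + E(27)) = 1/(3*(-5/2) - 9*27²) = 1/(-15/2 - 9*729) = 1/(-15/2 - 6561) = 1/(-13137/2) = -2/13137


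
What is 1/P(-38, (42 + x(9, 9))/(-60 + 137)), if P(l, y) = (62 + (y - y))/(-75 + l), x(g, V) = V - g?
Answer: -113/62 ≈ -1.8226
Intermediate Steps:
P(l, y) = 62/(-75 + l) (P(l, y) = (62 + 0)/(-75 + l) = 62/(-75 + l))
1/P(-38, (42 + x(9, 9))/(-60 + 137)) = 1/(62/(-75 - 38)) = 1/(62/(-113)) = 1/(62*(-1/113)) = 1/(-62/113) = -113/62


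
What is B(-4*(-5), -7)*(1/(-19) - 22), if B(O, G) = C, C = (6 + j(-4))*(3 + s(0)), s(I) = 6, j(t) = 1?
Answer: -26397/19 ≈ -1389.3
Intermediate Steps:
C = 63 (C = (6 + 1)*(3 + 6) = 7*9 = 63)
B(O, G) = 63
B(-4*(-5), -7)*(1/(-19) - 22) = 63*(1/(-19) - 22) = 63*(-1/19 - 22) = 63*(-419/19) = -26397/19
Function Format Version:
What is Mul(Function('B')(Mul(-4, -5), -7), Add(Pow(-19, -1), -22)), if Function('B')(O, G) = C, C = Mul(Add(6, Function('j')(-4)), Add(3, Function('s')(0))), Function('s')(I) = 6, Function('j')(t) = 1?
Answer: Rational(-26397, 19) ≈ -1389.3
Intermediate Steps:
C = 63 (C = Mul(Add(6, 1), Add(3, 6)) = Mul(7, 9) = 63)
Function('B')(O, G) = 63
Mul(Function('B')(Mul(-4, -5), -7), Add(Pow(-19, -1), -22)) = Mul(63, Add(Pow(-19, -1), -22)) = Mul(63, Add(Rational(-1, 19), -22)) = Mul(63, Rational(-419, 19)) = Rational(-26397, 19)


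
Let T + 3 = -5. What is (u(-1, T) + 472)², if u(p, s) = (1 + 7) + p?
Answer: 229441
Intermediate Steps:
T = -8 (T = -3 - 5 = -8)
u(p, s) = 8 + p
(u(-1, T) + 472)² = ((8 - 1) + 472)² = (7 + 472)² = 479² = 229441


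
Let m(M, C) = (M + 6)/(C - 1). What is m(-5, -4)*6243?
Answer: -6243/5 ≈ -1248.6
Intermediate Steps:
m(M, C) = (6 + M)/(-1 + C)
m(-5, -4)*6243 = ((6 - 5)/(-1 - 4))*6243 = (1/(-5))*6243 = -⅕*1*6243 = -⅕*6243 = -6243/5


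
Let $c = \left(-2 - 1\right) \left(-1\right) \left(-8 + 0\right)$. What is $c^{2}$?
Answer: $576$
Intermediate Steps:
$c = -24$ ($c = \left(-3\right) \left(-1\right) \left(-8\right) = 3 \left(-8\right) = -24$)
$c^{2} = \left(-24\right)^{2} = 576$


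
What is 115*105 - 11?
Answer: 12064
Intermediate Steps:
115*105 - 11 = 12075 - 11 = 12064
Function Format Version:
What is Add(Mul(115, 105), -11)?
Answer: 12064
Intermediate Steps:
Add(Mul(115, 105), -11) = Add(12075, -11) = 12064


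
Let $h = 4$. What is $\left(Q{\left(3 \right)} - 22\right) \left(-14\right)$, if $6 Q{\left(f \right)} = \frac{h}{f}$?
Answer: $\frac{2744}{9} \approx 304.89$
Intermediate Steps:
$Q{\left(f \right)} = \frac{2}{3 f}$ ($Q{\left(f \right)} = \frac{4 \frac{1}{f}}{6} = \frac{2}{3 f}$)
$\left(Q{\left(3 \right)} - 22\right) \left(-14\right) = \left(\frac{2}{3 \cdot 3} - 22\right) \left(-14\right) = \left(\frac{2}{3} \cdot \frac{1}{3} - 22\right) \left(-14\right) = \left(\frac{2}{9} - 22\right) \left(-14\right) = \left(- \frac{196}{9}\right) \left(-14\right) = \frac{2744}{9}$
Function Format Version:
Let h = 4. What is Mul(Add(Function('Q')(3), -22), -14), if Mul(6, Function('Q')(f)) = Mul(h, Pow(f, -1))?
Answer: Rational(2744, 9) ≈ 304.89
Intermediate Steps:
Function('Q')(f) = Mul(Rational(2, 3), Pow(f, -1)) (Function('Q')(f) = Mul(Rational(1, 6), Mul(4, Pow(f, -1))) = Mul(Rational(2, 3), Pow(f, -1)))
Mul(Add(Function('Q')(3), -22), -14) = Mul(Add(Mul(Rational(2, 3), Pow(3, -1)), -22), -14) = Mul(Add(Mul(Rational(2, 3), Rational(1, 3)), -22), -14) = Mul(Add(Rational(2, 9), -22), -14) = Mul(Rational(-196, 9), -14) = Rational(2744, 9)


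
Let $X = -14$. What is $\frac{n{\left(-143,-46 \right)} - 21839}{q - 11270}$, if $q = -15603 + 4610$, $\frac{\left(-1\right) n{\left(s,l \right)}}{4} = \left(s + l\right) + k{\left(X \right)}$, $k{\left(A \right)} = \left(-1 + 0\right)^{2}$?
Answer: $\frac{7029}{7421} \approx 0.94718$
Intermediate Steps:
$k{\left(A \right)} = 1$ ($k{\left(A \right)} = \left(-1\right)^{2} = 1$)
$n{\left(s,l \right)} = -4 - 4 l - 4 s$ ($n{\left(s,l \right)} = - 4 \left(\left(s + l\right) + 1\right) = - 4 \left(\left(l + s\right) + 1\right) = - 4 \left(1 + l + s\right) = -4 - 4 l - 4 s$)
$q = -10993$
$\frac{n{\left(-143,-46 \right)} - 21839}{q - 11270} = \frac{\left(-4 - -184 - -572\right) - 21839}{-10993 - 11270} = \frac{\left(-4 + 184 + 572\right) - 21839}{-22263} = \left(752 - 21839\right) \left(- \frac{1}{22263}\right) = \left(-21087\right) \left(- \frac{1}{22263}\right) = \frac{7029}{7421}$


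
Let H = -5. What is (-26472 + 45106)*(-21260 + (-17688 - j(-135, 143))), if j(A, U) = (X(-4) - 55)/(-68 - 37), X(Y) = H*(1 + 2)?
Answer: -2177308364/3 ≈ -7.2577e+8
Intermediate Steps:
X(Y) = -15 (X(Y) = -5*(1 + 2) = -5*3 = -15)
j(A, U) = ⅔ (j(A, U) = (-15 - 55)/(-68 - 37) = -70/(-105) = -70*(-1/105) = ⅔)
(-26472 + 45106)*(-21260 + (-17688 - j(-135, 143))) = (-26472 + 45106)*(-21260 + (-17688 - 1*⅔)) = 18634*(-21260 + (-17688 - ⅔)) = 18634*(-21260 - 53066/3) = 18634*(-116846/3) = -2177308364/3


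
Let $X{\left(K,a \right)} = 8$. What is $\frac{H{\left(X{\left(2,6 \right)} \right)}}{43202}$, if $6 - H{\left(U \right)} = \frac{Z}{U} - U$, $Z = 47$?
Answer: $\frac{65}{345616} \approx 0.00018807$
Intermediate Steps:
$H{\left(U \right)} = 6 + U - \frac{47}{U}$ ($H{\left(U \right)} = 6 - \left(\frac{47}{U} - U\right) = 6 - \left(- U + \frac{47}{U}\right) = 6 + \left(U - \frac{47}{U}\right) = 6 + U - \frac{47}{U}$)
$\frac{H{\left(X{\left(2,6 \right)} \right)}}{43202} = \frac{6 + 8 - \frac{47}{8}}{43202} = \left(6 + 8 - \frac{47}{8}\right) \frac{1}{43202} = \frac{65}{8} \cdot \frac{1}{43202} = \frac{65}{345616}$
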